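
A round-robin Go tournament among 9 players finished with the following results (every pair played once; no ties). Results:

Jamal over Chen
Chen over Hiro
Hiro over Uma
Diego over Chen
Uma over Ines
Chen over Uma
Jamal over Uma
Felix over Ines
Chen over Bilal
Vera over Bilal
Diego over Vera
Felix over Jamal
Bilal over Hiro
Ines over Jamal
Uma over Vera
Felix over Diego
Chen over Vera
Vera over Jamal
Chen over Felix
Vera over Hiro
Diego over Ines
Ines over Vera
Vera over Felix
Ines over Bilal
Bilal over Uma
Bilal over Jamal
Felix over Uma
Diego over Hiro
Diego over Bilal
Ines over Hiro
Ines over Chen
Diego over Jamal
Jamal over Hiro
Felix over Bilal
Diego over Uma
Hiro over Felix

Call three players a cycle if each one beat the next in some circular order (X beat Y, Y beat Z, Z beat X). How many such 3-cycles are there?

Win totals: Uma 2, Bilal 3, Diego 7, Hiro 2, Ines 5, Vera 4, Chen 5, Felix 5, Jamal 3.
A player with w wins dominates both others in C(w,2) triples; summing gives 1 + 3 + 21 + 1 + 10 + 6 + 10 + 10 + 3 = 65 transitive triples.
Total triples C(9,3) = 84, so cyclic triples = 84 − 65 = 19.

19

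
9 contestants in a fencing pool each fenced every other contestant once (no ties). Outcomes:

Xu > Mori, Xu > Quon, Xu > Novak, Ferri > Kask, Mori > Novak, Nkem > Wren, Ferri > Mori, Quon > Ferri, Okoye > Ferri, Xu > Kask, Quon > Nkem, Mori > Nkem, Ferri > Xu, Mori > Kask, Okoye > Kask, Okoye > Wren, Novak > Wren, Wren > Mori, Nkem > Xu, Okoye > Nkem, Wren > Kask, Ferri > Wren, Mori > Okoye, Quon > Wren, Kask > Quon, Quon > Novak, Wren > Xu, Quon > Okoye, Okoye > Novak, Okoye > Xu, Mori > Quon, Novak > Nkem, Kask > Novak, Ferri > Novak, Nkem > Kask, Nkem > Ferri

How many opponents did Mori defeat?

5

Mori's results: beat Nkem, Okoye, Quon, Kask, Novak; lost to Wren, Xu, Ferri.
That is 5 wins.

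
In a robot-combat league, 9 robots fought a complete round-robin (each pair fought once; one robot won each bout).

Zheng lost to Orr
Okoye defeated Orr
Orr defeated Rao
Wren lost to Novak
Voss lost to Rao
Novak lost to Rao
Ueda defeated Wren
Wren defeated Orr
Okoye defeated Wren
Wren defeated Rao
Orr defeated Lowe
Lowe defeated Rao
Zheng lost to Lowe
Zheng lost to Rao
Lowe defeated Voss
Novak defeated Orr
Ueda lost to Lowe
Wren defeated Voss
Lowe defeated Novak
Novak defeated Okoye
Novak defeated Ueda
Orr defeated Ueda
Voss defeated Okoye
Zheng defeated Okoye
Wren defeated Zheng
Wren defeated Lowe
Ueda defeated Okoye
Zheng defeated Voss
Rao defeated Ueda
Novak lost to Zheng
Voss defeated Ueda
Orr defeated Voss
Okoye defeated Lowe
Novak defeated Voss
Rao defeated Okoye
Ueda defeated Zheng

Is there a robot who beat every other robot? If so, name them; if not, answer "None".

Highest win total is Wren with 5 (out of 8 possible).
Wren lost to Okoye, Ueda, Novak, so no robot went undefeated.

None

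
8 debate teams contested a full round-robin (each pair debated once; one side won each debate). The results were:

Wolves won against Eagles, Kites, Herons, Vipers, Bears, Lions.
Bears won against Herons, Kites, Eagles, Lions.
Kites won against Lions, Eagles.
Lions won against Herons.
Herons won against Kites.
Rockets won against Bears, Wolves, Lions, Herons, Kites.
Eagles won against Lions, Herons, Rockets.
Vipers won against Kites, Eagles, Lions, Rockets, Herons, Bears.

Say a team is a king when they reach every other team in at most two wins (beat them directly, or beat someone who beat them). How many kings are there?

Kites cannot reach Vipers, Bears, Wolves in two steps.
Vipers reaches everyone (king).
Herons cannot reach Vipers, Bears, Wolves, Rockets in two steps.
Lions cannot reach Vipers, Bears, Wolves, Rockets, Eagles in two steps.
Bears cannot reach Vipers, Wolves in two steps.
Wolves reaches everyone (king).
Rockets reaches everyone (king).
Eagles cannot reach Vipers in two steps.
Kings: Vipers, Wolves, Rockets — 3.

3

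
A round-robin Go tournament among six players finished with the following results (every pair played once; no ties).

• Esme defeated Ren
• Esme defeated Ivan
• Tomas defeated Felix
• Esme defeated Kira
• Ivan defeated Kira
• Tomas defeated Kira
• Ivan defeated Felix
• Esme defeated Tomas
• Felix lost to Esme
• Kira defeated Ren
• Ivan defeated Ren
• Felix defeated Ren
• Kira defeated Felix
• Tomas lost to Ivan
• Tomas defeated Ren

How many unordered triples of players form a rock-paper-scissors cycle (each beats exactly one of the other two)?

0

Win totals: Ren 0, Esme 5, Kira 2, Ivan 4, Tomas 3, Felix 1.
A player with w wins dominates both others in C(w,2) triples; summing gives 0 + 10 + 1 + 6 + 3 + 0 = 20 transitive triples.
Total triples C(6,3) = 20, so cyclic triples = 20 − 20 = 0.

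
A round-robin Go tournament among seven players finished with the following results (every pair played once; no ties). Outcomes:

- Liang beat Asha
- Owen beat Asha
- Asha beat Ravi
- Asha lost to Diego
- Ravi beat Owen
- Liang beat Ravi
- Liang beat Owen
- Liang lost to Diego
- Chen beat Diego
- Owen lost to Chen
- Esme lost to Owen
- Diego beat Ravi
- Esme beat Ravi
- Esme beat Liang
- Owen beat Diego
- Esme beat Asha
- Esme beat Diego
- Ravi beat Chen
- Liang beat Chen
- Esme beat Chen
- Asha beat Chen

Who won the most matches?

Esme

Win totals: Owen 3, Esme 5, Asha 2, Diego 3, Liang 4, Chen 2, Ravi 2.
Esme leads with 5 wins (next highest: 4).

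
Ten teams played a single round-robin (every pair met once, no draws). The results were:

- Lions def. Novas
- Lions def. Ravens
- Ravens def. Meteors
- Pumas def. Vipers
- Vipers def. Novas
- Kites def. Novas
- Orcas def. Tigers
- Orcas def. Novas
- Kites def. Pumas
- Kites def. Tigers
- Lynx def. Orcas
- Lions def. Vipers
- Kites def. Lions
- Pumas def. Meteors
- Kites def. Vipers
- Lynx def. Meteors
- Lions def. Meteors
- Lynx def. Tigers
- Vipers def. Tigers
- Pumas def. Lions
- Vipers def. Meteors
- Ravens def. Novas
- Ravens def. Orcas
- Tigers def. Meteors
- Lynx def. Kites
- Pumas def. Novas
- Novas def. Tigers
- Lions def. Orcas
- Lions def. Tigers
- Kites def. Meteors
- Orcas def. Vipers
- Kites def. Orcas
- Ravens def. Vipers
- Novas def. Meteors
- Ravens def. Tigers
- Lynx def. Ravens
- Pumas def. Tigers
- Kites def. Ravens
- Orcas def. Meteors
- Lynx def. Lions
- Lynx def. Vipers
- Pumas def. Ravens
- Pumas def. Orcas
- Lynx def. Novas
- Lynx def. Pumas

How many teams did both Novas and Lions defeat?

2

Novas beat: Meteors, Tigers.
Lions beat: Ravens, Novas, Meteors, Vipers, Tigers, Orcas.
Both beat: Meteors, Tigers — 2.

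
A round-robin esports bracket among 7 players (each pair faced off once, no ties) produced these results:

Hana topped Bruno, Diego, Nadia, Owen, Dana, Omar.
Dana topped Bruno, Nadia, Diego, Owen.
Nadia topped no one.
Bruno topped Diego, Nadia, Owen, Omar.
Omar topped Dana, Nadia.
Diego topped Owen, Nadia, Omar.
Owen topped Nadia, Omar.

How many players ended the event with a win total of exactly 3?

1

Win totals: Omar 2, Bruno 4, Nadia 0, Dana 4, Diego 3, Hana 6, Owen 2.
Exactly 3: Diego — 1 player.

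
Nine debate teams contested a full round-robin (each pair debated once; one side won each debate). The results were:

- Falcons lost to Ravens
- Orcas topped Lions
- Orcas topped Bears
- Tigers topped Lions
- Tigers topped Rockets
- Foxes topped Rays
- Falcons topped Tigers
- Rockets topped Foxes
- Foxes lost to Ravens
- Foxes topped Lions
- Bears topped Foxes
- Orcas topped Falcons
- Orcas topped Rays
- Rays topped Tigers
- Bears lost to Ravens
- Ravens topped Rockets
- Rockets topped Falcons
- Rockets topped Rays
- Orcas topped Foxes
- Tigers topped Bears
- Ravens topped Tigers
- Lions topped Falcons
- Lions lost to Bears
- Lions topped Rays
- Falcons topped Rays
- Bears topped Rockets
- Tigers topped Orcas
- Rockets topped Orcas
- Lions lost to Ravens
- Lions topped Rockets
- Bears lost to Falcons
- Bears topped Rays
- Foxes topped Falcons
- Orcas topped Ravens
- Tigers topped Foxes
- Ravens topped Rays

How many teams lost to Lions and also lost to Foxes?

Lions beat: Rays, Falcons, Rockets.
Foxes beat: Lions, Rays, Falcons.
Both beat: Rays, Falcons — 2.

2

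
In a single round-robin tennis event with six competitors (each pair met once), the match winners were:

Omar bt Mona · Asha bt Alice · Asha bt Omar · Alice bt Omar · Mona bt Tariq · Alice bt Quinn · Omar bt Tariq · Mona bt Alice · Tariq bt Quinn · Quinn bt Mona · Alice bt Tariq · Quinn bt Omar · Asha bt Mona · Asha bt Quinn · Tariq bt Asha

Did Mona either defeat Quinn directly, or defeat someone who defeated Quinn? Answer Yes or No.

Mona did not beat Quinn directly.
Mona beat Alice, Tariq. Of those, Alice beat Quinn.

Yes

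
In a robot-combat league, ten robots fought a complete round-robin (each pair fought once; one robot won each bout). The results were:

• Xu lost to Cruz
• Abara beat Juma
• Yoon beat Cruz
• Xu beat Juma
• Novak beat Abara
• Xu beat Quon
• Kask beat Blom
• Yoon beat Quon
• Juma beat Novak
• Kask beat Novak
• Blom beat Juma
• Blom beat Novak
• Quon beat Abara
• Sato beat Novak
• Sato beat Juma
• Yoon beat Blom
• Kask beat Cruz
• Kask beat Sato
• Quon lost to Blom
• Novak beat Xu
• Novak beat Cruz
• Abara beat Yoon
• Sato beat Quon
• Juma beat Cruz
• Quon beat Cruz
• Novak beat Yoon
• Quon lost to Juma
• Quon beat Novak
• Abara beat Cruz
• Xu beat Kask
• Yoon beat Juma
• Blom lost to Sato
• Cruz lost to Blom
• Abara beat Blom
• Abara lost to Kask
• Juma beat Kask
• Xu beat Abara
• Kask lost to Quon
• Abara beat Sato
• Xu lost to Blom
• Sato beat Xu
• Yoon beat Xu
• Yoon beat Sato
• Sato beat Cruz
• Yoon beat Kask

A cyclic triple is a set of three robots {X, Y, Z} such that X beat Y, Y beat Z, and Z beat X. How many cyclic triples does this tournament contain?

Win totals: Abara 5, Blom 5, Juma 4, Novak 4, Kask 5, Yoon 7, Sato 6, Xu 4, Cruz 1, Quon 4.
A robot with w wins dominates both others in C(w,2) triples; summing gives 10 + 10 + 6 + 6 + 10 + 21 + 15 + 6 + 0 + 6 = 90 transitive triples.
Total triples C(10,3) = 120, so cyclic triples = 120 − 90 = 30.

30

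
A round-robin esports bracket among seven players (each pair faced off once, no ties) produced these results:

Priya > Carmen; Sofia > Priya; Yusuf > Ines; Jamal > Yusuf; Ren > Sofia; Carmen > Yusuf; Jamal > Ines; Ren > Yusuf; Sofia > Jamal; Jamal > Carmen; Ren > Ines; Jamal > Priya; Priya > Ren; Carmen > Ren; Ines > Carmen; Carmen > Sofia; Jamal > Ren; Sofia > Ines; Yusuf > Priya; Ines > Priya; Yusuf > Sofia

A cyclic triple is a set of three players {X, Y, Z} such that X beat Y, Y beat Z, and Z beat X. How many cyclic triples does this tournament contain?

11

Win totals: Ines 2, Jamal 5, Ren 3, Carmen 3, Priya 2, Sofia 3, Yusuf 3.
A player with w wins dominates both others in C(w,2) triples; summing gives 1 + 10 + 3 + 3 + 1 + 3 + 3 = 24 transitive triples.
Total triples C(7,3) = 35, so cyclic triples = 35 − 24 = 11.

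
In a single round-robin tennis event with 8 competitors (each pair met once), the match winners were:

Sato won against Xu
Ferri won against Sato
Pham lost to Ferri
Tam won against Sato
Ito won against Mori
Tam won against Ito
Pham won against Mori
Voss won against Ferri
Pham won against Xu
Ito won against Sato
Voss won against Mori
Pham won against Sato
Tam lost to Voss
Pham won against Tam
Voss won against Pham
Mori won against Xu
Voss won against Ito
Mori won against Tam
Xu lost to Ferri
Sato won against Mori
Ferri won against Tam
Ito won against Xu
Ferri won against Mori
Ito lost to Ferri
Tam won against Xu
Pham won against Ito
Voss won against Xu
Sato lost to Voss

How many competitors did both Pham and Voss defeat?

Pham beat: Xu, Ito, Tam, Mori, Sato.
Voss beat: Pham, Xu, Ito, Ferri, Tam, Mori, Sato.
Both beat: Xu, Ito, Tam, Mori, Sato — 5.

5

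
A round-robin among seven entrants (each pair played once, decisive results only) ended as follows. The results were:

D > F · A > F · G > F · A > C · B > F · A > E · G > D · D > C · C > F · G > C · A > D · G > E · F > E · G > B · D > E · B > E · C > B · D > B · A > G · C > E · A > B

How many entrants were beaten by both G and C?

3

G beat: B, C, D, E, F.
C beat: B, E, F.
Both beat: B, E, F — 3.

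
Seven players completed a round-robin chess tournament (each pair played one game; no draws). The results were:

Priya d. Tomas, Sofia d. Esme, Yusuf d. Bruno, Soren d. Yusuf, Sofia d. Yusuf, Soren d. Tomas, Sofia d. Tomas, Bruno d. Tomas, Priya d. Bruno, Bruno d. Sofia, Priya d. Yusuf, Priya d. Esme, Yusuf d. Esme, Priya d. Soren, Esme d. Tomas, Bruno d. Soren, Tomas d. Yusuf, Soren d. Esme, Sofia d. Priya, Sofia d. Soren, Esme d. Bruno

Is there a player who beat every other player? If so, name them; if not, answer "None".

None

Highest win total is Sofia with 5 (out of 6 possible).
Sofia lost to Bruno, so no player went undefeated.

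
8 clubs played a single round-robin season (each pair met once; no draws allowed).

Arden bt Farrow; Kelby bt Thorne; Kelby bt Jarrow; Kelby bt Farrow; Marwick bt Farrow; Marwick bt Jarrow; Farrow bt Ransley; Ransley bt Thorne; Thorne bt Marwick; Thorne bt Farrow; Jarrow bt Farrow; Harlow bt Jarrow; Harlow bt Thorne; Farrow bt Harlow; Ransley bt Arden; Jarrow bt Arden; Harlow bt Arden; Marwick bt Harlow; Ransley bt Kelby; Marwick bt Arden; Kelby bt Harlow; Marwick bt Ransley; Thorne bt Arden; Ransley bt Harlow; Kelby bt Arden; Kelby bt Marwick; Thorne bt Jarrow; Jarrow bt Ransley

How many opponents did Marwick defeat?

5

Marwick's results: beat Harlow, Ransley, Farrow, Jarrow, Arden; lost to Kelby, Thorne.
That is 5 wins.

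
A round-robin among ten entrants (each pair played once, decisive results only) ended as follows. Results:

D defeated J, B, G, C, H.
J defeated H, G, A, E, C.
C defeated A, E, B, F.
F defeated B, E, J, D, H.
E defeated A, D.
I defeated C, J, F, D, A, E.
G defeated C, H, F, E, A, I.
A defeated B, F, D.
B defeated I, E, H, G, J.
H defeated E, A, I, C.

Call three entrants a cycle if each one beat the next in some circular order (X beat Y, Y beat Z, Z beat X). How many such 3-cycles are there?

Win totals: A 3, B 5, C 4, D 5, E 2, F 5, G 6, H 4, I 6, J 5.
An entrant with w wins dominates both others in C(w,2) triples; summing gives 3 + 10 + 6 + 10 + 1 + 10 + 15 + 6 + 15 + 10 = 86 transitive triples.
Total triples C(10,3) = 120, so cyclic triples = 120 − 86 = 34.

34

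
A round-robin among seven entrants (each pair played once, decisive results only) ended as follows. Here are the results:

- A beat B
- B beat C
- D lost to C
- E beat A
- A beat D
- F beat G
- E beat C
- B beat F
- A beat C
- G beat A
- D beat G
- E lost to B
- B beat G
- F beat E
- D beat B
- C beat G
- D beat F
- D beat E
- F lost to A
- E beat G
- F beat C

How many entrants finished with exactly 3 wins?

Win totals: A 4, B 4, C 2, D 4, E 3, F 3, G 1.
Exactly 3: E, F — 2 entrants.

2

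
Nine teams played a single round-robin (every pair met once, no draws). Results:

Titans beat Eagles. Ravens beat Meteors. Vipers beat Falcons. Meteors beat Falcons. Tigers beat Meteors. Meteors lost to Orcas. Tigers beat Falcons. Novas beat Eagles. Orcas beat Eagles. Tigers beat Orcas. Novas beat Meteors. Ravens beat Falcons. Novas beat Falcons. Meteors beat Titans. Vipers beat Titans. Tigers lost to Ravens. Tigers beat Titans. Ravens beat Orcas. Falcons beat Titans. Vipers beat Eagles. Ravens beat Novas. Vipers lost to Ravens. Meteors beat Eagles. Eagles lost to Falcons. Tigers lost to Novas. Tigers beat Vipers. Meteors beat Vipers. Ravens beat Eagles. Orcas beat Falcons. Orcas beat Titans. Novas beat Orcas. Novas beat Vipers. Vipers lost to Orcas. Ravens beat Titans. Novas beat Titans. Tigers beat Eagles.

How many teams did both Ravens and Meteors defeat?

4

Ravens beat: Falcons, Orcas, Vipers, Titans, Meteors, Eagles, Novas, Tigers.
Meteors beat: Falcons, Vipers, Titans, Eagles.
Both beat: Falcons, Vipers, Titans, Eagles — 4.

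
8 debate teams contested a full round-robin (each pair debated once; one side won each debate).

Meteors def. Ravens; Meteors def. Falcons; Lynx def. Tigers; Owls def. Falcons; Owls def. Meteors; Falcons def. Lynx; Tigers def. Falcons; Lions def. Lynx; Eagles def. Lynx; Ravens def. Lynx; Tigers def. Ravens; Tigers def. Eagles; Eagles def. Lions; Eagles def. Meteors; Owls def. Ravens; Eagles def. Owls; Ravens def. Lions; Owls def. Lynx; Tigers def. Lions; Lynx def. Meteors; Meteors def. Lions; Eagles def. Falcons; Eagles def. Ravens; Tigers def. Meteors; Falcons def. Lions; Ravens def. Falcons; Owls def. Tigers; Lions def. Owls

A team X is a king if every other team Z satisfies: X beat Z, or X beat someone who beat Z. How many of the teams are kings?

Eagles reaches everyone (king).
Ravens cannot reach Eagles in two steps.
Lynx cannot reach Owls in two steps.
Falcons cannot reach Eagles, Ravens in two steps.
Owls reaches everyone (king).
Tigers reaches everyone (king).
Meteors cannot reach Eagles, Tigers in two steps.
Lions cannot reach Eagles in two steps.
Kings: Eagles, Owls, Tigers — 3.

3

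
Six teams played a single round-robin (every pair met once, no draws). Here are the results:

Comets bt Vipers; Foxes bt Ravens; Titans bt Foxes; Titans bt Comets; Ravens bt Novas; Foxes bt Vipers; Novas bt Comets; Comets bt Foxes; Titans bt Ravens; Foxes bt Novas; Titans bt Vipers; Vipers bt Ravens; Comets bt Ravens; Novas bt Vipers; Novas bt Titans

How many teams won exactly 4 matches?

Win totals: Ravens 1, Comets 3, Titans 4, Novas 3, Foxes 3, Vipers 1.
Exactly 4: Titans — 1 team.

1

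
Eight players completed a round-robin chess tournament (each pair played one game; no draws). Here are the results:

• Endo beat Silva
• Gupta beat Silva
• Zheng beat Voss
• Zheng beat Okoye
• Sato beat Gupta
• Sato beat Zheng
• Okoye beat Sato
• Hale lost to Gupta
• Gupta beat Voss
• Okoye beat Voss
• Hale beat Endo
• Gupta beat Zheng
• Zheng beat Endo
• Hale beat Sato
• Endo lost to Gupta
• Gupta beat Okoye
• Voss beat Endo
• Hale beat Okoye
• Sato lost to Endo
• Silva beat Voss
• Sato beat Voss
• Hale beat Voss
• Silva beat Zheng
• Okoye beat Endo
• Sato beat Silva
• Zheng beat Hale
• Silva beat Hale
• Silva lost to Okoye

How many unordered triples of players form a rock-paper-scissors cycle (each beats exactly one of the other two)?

Win totals: Zheng 4, Hale 4, Gupta 6, Okoye 4, Endo 2, Voss 1, Sato 4, Silva 3.
A player with w wins dominates both others in C(w,2) triples; summing gives 6 + 6 + 15 + 6 + 1 + 0 + 6 + 3 = 43 transitive triples.
Total triples C(8,3) = 56, so cyclic triples = 56 − 43 = 13.

13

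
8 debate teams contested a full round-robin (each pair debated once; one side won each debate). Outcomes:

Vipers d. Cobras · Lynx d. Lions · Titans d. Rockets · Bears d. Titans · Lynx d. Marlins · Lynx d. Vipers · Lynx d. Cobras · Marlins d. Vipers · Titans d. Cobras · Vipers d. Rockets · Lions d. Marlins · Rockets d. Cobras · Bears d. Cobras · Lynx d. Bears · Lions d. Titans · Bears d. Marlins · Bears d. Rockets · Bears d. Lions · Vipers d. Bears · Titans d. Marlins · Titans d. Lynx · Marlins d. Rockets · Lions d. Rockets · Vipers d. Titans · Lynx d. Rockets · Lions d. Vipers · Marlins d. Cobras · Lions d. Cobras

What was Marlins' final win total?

3

Marlins' results: beat Vipers, Rockets, Cobras; lost to Lynx, Bears, Titans, Lions.
That is 3 wins.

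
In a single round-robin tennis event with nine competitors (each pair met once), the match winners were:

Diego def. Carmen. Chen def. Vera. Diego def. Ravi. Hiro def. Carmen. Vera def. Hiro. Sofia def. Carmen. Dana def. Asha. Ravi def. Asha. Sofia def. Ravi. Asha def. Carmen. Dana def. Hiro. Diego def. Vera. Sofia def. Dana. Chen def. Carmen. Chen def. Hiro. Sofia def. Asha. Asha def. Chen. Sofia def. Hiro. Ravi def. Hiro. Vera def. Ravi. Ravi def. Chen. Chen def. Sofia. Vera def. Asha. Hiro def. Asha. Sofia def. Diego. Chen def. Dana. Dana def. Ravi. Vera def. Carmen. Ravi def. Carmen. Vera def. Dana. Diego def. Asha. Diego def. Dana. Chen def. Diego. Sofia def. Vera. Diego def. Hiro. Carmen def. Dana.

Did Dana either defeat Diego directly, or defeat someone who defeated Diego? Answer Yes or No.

Dana did not beat Diego directly.
Dana beat Asha, Hiro, Ravi, but each of them lost to Diego. No two-step path.

No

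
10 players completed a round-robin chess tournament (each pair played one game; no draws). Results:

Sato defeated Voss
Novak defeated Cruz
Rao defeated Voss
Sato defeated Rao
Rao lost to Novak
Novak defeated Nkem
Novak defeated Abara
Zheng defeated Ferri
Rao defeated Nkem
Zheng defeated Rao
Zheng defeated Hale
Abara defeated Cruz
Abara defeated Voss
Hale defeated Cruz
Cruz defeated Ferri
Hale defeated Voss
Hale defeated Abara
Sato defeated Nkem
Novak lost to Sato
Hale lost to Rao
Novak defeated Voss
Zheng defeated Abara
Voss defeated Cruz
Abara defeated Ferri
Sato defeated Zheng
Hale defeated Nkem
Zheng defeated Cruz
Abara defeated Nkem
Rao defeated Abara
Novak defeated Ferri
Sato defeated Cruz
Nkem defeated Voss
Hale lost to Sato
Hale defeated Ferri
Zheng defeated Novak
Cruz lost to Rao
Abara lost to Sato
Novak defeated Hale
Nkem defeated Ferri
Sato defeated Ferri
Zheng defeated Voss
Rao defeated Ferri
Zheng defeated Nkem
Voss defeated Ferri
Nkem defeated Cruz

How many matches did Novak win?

7

Novak's results: beat Rao, Abara, Nkem, Hale, Ferri, Cruz, Voss; lost to Zheng, Sato.
That is 7 wins.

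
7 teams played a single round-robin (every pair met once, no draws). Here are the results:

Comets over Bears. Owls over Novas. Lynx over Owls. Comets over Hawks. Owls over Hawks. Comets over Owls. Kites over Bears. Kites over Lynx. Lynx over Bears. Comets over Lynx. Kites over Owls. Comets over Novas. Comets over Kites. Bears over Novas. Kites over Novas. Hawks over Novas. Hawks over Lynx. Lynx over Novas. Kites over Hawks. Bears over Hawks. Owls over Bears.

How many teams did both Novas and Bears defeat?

Novas beat: no one.
Bears beat: Novas, Hawks.
No one was beaten by both.

0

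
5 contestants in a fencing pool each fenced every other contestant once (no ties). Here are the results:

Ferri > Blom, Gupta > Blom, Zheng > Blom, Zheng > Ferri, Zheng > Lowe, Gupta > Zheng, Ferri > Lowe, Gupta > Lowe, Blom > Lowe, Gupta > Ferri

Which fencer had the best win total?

Win totals: Blom 1, Gupta 4, Ferri 2, Zheng 3, Lowe 0.
Gupta leads with 4 wins (next highest: 3).

Gupta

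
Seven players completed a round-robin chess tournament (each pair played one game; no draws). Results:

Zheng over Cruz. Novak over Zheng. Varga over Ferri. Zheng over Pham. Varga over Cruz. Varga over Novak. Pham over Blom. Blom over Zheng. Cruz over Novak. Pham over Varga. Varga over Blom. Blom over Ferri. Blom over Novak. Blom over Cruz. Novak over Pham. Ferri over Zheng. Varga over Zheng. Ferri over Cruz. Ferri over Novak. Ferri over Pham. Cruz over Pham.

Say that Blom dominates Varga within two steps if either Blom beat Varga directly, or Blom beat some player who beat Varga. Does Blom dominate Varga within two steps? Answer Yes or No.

No

Blom did not beat Varga directly.
Blom beat Cruz, Novak, Zheng, Ferri, but each of them lost to Varga. No two-step path.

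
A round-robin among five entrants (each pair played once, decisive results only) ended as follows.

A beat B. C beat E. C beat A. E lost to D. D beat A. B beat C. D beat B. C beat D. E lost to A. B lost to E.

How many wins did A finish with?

2

A's results: beat B, E; lost to C, D.
That is 2 wins.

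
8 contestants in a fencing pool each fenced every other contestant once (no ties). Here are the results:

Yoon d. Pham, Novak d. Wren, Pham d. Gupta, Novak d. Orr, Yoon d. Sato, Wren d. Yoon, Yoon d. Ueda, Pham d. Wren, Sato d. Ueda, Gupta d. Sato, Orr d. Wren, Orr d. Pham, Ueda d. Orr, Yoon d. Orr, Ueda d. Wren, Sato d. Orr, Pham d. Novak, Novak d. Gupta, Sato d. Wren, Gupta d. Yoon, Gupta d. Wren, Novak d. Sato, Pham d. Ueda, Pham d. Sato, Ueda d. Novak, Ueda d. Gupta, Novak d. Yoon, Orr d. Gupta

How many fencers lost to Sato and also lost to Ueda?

2

Sato beat: Orr, Ueda, Wren.
Ueda beat: Orr, Novak, Wren, Gupta.
Both beat: Orr, Wren — 2.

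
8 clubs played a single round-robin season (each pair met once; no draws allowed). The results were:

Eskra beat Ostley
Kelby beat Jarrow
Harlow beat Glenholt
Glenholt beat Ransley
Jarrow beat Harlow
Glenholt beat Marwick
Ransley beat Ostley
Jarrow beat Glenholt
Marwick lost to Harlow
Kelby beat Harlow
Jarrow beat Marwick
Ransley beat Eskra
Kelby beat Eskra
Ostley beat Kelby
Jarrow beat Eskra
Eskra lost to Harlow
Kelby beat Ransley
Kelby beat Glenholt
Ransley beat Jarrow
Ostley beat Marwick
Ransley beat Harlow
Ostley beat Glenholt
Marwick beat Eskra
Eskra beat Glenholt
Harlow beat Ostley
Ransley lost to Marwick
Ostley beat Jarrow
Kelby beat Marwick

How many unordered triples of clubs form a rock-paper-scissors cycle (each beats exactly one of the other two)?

Win totals: Glenholt 2, Kelby 6, Harlow 4, Ransley 4, Jarrow 4, Eskra 2, Marwick 2, Ostley 4.
A club with w wins dominates both others in C(w,2) triples; summing gives 1 + 15 + 6 + 6 + 6 + 1 + 1 + 6 = 42 transitive triples.
Total triples C(8,3) = 56, so cyclic triples = 56 − 42 = 14.

14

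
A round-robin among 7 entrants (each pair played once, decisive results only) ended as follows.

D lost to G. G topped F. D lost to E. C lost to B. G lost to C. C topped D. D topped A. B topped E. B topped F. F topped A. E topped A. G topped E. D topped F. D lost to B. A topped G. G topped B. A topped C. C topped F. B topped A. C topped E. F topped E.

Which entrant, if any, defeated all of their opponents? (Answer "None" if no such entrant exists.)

None

Highest win total is B with 5 (out of 6 possible).
B lost to G, so no entrant went undefeated.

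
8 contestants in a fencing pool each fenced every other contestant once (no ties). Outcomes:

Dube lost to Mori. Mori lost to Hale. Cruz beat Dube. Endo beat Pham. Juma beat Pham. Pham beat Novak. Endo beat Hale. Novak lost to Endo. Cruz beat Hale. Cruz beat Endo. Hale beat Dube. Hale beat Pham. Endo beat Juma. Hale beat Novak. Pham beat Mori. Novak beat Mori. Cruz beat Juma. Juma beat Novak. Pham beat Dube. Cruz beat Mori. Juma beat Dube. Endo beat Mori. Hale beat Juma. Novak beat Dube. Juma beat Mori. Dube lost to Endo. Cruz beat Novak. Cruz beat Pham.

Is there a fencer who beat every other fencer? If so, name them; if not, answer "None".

Cruz has 7 wins out of 7 opponents — a perfect record.

Cruz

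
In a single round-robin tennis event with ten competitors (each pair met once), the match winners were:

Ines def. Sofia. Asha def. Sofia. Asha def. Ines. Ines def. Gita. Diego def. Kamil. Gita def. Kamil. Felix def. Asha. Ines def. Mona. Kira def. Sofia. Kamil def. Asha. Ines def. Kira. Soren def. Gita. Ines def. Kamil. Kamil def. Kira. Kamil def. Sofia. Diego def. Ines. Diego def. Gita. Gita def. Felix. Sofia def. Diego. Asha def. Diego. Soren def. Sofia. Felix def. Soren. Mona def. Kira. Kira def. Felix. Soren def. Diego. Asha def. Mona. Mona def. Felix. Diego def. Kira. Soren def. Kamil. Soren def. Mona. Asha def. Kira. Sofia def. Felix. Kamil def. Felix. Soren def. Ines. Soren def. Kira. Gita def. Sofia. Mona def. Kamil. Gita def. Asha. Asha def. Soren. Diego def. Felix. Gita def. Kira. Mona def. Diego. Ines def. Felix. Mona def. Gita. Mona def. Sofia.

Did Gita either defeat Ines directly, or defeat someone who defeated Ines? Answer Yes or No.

Gita did not beat Ines directly.
Gita beat Asha, Felix, Kira, Kamil, Sofia. Of those, Asha beat Ines.

Yes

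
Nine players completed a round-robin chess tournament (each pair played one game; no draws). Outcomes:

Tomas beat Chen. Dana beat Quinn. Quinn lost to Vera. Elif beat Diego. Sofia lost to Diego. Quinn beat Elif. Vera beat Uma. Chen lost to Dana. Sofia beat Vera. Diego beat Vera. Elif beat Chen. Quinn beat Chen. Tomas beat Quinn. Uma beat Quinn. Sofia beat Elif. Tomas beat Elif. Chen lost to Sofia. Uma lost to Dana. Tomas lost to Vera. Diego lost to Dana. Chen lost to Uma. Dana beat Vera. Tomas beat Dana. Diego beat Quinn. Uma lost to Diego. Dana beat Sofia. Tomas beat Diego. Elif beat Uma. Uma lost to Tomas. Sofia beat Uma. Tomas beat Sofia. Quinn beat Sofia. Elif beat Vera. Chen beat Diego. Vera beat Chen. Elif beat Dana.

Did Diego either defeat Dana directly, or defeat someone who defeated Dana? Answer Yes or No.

Diego did not beat Dana directly.
Diego beat Quinn, Sofia, Uma, Vera, but each of them lost to Dana. No two-step path.

No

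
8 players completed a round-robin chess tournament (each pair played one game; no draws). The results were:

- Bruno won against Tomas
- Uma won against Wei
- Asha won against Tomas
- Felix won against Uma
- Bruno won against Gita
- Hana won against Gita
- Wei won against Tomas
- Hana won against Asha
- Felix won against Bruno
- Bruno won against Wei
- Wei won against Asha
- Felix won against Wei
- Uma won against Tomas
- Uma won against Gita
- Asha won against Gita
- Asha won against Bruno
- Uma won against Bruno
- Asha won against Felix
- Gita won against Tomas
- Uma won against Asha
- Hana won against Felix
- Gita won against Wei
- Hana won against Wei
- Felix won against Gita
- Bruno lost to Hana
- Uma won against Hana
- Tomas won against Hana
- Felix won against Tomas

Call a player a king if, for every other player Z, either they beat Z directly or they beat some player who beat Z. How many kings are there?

Tomas cannot reach Uma in two steps.
Hana reaches everyone (king).
Felix reaches everyone (king).
Uma reaches everyone (king).
Wei cannot reach Uma in two steps.
Gita cannot reach Felix, Uma, Bruno in two steps.
Asha reaches everyone (king).
Bruno cannot reach Felix, Uma in two steps.
Kings: Hana, Felix, Uma, Asha — 4.

4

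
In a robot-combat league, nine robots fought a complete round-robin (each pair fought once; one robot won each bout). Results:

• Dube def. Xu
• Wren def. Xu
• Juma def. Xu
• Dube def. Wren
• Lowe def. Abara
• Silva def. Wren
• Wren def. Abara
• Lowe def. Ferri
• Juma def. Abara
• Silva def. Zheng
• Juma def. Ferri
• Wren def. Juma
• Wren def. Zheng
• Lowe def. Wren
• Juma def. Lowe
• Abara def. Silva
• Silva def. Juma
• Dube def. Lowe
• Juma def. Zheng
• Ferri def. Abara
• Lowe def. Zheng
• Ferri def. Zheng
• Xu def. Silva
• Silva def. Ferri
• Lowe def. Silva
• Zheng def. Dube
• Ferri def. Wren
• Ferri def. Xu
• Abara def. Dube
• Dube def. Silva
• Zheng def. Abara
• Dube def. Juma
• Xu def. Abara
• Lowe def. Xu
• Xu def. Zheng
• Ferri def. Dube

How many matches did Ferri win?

Ferri's results: beat Xu, Abara, Zheng, Dube, Wren; lost to Lowe, Silva, Juma.
That is 5 wins.

5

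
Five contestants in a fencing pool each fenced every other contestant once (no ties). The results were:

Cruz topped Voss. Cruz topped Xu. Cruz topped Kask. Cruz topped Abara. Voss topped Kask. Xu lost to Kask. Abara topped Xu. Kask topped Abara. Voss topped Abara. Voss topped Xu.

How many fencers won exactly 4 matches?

1

Win totals: Cruz 4, Abara 1, Kask 2, Voss 3, Xu 0.
Exactly 4: Cruz — 1 fencer.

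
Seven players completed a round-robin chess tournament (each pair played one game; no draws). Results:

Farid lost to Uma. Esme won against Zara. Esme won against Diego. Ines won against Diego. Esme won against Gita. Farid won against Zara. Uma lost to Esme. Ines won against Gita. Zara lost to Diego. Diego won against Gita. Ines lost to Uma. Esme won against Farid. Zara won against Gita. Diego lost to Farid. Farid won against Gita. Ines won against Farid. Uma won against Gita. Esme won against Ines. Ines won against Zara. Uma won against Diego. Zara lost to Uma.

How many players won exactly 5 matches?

1

Win totals: Esme 6, Uma 5, Farid 3, Zara 1, Gita 0, Diego 2, Ines 4.
Exactly 5: Uma — 1 player.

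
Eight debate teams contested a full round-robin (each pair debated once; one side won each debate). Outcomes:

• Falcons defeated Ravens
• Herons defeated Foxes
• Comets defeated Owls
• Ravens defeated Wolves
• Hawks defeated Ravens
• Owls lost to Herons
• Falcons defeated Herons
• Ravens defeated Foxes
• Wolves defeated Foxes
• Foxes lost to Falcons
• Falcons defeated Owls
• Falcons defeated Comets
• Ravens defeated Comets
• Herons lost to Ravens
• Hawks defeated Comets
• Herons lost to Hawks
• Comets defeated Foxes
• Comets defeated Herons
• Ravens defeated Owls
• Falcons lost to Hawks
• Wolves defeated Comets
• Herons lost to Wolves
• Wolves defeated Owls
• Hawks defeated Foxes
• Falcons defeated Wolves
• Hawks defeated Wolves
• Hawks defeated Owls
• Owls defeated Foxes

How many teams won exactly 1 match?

1

Win totals: Foxes 0, Owls 1, Ravens 5, Comets 3, Wolves 4, Falcons 6, Herons 2, Hawks 7.
Exactly 1: Owls — 1 team.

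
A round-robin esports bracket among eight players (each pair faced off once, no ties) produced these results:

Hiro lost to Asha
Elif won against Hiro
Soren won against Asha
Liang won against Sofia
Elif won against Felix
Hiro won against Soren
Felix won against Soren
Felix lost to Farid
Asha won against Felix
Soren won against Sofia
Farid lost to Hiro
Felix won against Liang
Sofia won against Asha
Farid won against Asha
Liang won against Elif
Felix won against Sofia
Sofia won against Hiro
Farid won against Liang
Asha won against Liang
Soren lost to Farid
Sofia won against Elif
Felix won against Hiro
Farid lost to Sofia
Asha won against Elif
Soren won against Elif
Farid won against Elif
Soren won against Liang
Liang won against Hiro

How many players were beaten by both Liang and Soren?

Liang beat: Elif, Sofia, Hiro.
Soren beat: Elif, Liang, Sofia, Asha.
Both beat: Elif, Sofia — 2.

2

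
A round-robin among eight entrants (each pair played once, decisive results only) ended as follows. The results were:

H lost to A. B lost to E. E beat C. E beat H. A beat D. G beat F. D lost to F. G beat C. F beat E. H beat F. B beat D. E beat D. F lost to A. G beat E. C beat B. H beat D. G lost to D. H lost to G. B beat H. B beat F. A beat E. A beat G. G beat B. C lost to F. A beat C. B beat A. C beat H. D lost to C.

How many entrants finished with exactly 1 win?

1

Win totals: A 6, B 4, C 3, D 1, E 4, F 3, G 5, H 2.
Exactly 1: D — 1 entrant.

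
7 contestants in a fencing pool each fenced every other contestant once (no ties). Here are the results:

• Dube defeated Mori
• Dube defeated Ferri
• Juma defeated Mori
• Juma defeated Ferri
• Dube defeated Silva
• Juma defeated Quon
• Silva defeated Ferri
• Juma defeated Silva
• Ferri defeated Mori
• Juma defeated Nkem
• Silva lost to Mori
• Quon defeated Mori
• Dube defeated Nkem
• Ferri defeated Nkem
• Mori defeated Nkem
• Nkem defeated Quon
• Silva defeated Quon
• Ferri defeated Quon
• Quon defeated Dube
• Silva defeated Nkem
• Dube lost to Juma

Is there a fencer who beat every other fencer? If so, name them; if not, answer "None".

Juma has 6 wins out of 6 opponents — a perfect record.

Juma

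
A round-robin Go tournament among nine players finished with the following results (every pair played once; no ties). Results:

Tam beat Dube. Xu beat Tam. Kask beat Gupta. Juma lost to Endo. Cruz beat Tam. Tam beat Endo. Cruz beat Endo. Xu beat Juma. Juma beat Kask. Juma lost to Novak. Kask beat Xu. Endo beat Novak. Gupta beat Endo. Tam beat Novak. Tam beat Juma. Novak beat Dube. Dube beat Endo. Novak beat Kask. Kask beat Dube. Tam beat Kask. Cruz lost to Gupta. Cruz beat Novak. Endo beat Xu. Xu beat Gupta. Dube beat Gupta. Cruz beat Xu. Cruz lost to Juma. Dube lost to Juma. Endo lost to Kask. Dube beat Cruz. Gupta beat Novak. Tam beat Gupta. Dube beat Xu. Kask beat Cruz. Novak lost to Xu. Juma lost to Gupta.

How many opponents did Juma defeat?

3

Juma's results: beat Dube, Kask, Cruz; lost to Novak, Tam, Xu, Gupta, Endo.
That is 3 wins.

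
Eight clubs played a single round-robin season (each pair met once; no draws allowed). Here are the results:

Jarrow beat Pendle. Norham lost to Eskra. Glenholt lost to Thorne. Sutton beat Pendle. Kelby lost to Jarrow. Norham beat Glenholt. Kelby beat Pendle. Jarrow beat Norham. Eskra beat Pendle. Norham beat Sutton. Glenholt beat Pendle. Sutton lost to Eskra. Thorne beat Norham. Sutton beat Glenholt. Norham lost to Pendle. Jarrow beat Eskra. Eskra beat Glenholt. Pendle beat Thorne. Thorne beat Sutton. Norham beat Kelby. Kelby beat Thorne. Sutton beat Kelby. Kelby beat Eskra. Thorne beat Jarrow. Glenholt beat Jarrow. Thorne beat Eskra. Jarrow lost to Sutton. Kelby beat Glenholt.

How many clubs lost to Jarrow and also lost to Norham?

Jarrow beat: Pendle, Kelby, Eskra, Norham.
Norham beat: Kelby, Glenholt, Sutton.
Both beat: Kelby — 1.

1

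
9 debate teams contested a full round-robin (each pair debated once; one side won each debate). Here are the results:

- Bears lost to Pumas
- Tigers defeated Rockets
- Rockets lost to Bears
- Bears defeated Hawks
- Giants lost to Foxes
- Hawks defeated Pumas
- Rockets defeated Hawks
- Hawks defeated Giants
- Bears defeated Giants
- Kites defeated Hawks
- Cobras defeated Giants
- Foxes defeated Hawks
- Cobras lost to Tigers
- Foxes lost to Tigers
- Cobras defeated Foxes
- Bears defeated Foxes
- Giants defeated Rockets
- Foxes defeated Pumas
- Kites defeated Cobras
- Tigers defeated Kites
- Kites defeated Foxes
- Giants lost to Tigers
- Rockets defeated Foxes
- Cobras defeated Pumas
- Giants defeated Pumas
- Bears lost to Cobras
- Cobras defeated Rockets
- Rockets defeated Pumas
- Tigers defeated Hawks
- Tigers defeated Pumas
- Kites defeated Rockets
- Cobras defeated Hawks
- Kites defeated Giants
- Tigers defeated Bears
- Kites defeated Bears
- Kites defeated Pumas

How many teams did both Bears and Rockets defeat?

Bears beat: Hawks, Rockets, Giants, Foxes.
Rockets beat: Hawks, Pumas, Foxes.
Both beat: Hawks, Foxes — 2.

2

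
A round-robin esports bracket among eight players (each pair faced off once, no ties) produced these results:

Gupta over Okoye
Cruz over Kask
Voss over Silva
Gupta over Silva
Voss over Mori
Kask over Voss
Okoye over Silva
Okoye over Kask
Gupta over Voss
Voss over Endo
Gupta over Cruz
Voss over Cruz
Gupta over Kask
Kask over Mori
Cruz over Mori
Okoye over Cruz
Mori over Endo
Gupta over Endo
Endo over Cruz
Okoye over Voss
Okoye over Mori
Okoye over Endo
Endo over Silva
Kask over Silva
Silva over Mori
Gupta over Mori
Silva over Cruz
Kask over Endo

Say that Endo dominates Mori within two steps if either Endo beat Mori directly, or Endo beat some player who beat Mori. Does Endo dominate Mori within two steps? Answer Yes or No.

Yes

Endo did not beat Mori directly.
Endo beat Cruz, Silva. Of those, Cruz beat Mori.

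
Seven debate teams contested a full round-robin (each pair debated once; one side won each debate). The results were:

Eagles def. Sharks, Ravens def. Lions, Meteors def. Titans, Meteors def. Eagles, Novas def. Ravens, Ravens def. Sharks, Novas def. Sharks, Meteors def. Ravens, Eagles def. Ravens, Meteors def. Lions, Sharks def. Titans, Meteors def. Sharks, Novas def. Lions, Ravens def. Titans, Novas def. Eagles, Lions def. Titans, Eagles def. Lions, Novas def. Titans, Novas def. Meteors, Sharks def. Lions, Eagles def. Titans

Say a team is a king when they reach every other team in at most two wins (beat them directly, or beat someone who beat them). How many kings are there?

Lions cannot reach Sharks, Novas, Ravens, Eagles, Meteors in two steps.
Sharks cannot reach Novas, Ravens, Eagles, Meteors in two steps.
Novas reaches everyone (king).
Ravens cannot reach Novas, Eagles, Meteors in two steps.
Titans cannot reach Lions, Sharks, Novas, Ravens, Eagles, Meteors in two steps.
Eagles cannot reach Novas, Meteors in two steps.
Meteors cannot reach Novas in two steps.
Kings: Novas — 1.

1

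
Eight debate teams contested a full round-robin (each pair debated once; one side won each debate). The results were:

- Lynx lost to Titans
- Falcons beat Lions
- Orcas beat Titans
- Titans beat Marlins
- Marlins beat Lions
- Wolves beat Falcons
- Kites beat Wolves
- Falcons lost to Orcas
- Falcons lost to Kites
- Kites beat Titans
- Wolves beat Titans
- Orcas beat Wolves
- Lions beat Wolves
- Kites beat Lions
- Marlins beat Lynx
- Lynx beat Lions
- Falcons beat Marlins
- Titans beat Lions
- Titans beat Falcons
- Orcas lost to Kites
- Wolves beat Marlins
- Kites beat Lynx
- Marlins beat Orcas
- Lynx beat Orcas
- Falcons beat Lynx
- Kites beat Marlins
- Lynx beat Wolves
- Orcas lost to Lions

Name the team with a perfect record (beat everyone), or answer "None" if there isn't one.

Kites

Kites has 7 wins out of 7 opponents — a perfect record.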